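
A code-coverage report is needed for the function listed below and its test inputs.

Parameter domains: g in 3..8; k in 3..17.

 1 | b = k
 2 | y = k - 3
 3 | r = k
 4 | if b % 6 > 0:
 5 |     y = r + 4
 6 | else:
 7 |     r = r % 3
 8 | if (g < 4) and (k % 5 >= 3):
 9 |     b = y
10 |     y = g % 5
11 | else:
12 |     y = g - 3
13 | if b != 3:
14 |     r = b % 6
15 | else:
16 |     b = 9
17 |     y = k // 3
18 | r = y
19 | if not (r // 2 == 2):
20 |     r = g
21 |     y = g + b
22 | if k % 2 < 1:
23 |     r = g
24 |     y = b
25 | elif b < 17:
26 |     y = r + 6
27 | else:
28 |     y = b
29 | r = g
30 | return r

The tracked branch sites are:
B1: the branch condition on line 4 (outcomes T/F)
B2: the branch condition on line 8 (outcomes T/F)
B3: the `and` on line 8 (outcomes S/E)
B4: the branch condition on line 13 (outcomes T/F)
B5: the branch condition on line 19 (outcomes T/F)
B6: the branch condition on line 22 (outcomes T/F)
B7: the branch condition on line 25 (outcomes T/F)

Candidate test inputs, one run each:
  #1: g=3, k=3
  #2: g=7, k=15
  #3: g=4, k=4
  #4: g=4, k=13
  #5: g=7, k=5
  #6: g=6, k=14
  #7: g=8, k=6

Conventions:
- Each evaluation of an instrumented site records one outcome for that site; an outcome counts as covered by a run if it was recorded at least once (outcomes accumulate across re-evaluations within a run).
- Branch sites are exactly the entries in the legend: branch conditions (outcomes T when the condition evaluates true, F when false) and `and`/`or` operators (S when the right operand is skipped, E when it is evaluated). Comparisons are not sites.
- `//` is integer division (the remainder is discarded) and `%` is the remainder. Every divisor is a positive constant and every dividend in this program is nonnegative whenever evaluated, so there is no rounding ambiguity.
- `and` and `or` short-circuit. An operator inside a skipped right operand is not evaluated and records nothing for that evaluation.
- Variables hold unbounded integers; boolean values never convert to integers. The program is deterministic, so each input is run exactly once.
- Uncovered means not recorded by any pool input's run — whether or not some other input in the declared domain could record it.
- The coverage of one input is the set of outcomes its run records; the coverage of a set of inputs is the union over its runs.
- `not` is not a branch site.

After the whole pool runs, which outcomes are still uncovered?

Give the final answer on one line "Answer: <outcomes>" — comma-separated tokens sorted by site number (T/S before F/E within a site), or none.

test 1 (g=3, k=3) fires B1->T, B3->E, B2->T, B4->T, B5->T, B6->F, B7->T; hits B1=T, B2=T, B3=E, B4=T, B5=T, B6=F, B7=T
test 2 (g=7, k=15) fires B1->T, B3->S, B2->F, B4->T, B5->F, B6->F, B7->T; hits B1=T, B2=F, B3=S, B4=T, B5=F, B6=F, B7=T
test 3 (g=4, k=4) fires B1->T, B3->S, B2->F, B4->T, B5->T, B6->T; hits B1=T, B2=F, B3=S, B4=T, B5=T, B6=T
test 4 (g=4, k=13) fires B1->T, B3->S, B2->F, B4->T, B5->T, B6->F, B7->T; hits B1=T, B2=F, B3=S, B4=T, B5=T, B6=F, B7=T
test 5 (g=7, k=5) fires B1->T, B3->S, B2->F, B4->T, B5->F, B6->F, B7->T; hits B1=T, B2=F, B3=S, B4=T, B5=F, B6=F, B7=T
test 6 (g=6, k=14) fires B1->T, B3->S, B2->F, B4->T, B5->T, B6->T; hits B1=T, B2=F, B3=S, B4=T, B5=T, B6=T
test 7 (g=8, k=6) fires B1->F, B3->S, B2->F, B4->T, B5->F, B6->T; hits B1=F, B2=F, B3=S, B4=T, B5=F, B6=T
union over the pool: B1=T, B1=F, B2=T, B2=F, B3=S, B3=E, B4=T, B5=T, B5=F, B6=T, B6=F, B7=T
uncovered (2 of 14): B4=F, B7=F

Answer: B4=F, B7=F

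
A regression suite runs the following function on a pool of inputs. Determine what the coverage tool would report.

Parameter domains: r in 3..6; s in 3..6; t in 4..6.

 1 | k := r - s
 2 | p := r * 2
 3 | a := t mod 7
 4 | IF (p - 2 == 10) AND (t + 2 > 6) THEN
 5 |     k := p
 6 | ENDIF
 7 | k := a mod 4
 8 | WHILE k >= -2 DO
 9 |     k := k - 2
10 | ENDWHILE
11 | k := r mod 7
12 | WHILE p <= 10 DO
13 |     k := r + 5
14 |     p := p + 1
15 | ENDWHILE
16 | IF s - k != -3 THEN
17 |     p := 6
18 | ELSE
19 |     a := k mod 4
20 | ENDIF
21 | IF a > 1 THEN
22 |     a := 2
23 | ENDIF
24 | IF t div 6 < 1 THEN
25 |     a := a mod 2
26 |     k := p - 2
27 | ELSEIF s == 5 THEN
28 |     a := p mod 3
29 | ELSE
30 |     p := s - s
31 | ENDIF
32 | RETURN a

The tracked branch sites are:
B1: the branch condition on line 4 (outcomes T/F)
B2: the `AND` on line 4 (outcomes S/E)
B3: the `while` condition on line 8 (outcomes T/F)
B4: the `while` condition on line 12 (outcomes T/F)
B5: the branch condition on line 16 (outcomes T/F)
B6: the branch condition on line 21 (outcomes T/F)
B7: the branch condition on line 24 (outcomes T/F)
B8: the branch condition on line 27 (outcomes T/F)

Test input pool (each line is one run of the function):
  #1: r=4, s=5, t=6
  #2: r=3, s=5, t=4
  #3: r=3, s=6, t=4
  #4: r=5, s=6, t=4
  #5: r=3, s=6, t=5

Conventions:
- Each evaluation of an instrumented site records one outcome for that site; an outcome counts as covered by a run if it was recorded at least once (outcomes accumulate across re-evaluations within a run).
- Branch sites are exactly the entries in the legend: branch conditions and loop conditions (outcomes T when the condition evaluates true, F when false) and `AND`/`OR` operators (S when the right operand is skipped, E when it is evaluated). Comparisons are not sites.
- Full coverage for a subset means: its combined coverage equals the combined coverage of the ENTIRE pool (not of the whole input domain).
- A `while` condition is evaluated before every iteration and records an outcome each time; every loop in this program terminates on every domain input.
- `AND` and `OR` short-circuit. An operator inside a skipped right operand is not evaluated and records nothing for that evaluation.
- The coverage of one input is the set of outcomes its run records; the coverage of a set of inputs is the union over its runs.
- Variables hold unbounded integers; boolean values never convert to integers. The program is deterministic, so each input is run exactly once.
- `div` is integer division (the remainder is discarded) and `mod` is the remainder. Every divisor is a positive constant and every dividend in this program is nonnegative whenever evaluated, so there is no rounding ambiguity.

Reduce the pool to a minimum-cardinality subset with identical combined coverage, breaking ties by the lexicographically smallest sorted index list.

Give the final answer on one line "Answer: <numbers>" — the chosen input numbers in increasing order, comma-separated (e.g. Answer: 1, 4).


test 1 (r=4, s=5, t=6) fires B2->S, B1->F, B3->T, B3->T, B3->T, B3->F, B4->T, B4->T, B4->T, B4->F, B5->T, B6->T, B7->F, B8->T; hits B1=F, B2=S, B3=T, B3=F, B4=T, B4=F, B5=T, B6=T, B7=F, B8=T
test 2 (r=3, s=5, t=4) fires B2->S, B1->F, B3->T, B3->T, B3->F, B4->T, B4->T, B4->T, B4->T, B4->T, B4->F, B5->F, B6->F, B7->T; hits B1=F, B2=S, B3=T, B3=F, B4=T, B4=F, B5=F, B6=F, B7=T
test 3 (r=3, s=6, t=4) fires B2->S, B1->F, B3->T, B3->T, B3->F, B4->T, B4->T, B4->T, B4->T, B4->T, B4->F, B5->T, B6->T, B7->T; hits B1=F, B2=S, B3=T, B3=F, B4=T, B4=F, B5=T, B6=T, B7=T
test 4 (r=5, s=6, t=4) fires B2->S, B1->F, B3->T, B3->T, B3->F, B4->T, B4->F, B5->T, B6->T, B7->T; hits B1=F, B2=S, B3=T, B3=F, B4=T, B4=F, B5=T, B6=T, B7=T
test 5 (r=3, s=6, t=5) fires B2->S, B1->F, B3->T, B3->T, B3->F, B4->T, B4->T, B4->T, B4->T, B4->T, B4->F, B5->T, B6->T, B7->T; hits B1=F, B2=S, B3=T, B3=F, B4=T, B4=F, B5=T, B6=T, B7=T
the full pool covers 13 outcomes: B1=F, B2=S, B3=T, B3=F, B4=T, B4=F, B5=T, B5=F, B6=T, B6=F, B7=T, B7=F, B8=T
checked all size-1 subsets: none covers 13 outcomes (max 10/13)
at size 2, {1, 2} reaches all 13 outcomes; every lexicographically earlier size-2 subset fails
Answer: 1, 2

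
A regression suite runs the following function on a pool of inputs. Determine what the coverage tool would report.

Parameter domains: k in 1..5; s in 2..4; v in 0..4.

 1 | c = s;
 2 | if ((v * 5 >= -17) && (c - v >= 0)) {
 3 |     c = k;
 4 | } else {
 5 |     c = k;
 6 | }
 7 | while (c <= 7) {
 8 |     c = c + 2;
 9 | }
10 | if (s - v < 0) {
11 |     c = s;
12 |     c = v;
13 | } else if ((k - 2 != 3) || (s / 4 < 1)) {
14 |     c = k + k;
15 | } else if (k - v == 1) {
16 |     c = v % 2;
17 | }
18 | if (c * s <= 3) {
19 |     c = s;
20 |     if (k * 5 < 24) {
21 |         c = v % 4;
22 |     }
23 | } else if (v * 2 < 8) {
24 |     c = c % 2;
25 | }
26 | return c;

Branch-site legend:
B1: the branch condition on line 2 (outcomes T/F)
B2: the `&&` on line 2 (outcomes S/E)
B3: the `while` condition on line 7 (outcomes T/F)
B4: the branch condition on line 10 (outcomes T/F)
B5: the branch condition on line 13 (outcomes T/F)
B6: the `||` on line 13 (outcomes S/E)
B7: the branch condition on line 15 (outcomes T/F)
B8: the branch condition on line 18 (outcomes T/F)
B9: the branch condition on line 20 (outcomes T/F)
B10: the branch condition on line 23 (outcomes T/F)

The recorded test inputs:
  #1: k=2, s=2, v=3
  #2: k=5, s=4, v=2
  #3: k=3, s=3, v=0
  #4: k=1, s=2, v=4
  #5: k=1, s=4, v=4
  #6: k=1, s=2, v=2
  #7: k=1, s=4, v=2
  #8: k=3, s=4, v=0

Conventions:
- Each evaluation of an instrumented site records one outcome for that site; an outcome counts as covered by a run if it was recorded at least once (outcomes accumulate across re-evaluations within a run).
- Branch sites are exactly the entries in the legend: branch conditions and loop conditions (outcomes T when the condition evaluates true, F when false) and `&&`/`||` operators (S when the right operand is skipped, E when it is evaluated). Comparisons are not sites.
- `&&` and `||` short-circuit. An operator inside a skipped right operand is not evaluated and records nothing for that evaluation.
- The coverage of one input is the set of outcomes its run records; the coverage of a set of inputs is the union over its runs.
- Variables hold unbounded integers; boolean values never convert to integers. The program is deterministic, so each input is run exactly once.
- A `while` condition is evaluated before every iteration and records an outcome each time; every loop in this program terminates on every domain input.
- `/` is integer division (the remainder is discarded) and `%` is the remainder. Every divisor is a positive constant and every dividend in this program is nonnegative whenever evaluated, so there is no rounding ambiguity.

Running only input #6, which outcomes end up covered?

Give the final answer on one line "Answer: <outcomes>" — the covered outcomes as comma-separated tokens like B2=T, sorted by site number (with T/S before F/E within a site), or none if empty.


Simulating input #6 (k=1, s=2, v=2) step by step:
  B2->E, B1->T, B3->T, B3->T, B3->T, B3->T, B3->F, B4->F, B6->S, B5->T
  B8->F, B10->T
as a set, this run covers: B1=T, B2=E, B3=T, B3=F, B4=F, B5=T, B6=S, B8=F, B10=T
Answer: B1=T, B2=E, B3=T, B3=F, B4=F, B5=T, B6=S, B8=F, B10=T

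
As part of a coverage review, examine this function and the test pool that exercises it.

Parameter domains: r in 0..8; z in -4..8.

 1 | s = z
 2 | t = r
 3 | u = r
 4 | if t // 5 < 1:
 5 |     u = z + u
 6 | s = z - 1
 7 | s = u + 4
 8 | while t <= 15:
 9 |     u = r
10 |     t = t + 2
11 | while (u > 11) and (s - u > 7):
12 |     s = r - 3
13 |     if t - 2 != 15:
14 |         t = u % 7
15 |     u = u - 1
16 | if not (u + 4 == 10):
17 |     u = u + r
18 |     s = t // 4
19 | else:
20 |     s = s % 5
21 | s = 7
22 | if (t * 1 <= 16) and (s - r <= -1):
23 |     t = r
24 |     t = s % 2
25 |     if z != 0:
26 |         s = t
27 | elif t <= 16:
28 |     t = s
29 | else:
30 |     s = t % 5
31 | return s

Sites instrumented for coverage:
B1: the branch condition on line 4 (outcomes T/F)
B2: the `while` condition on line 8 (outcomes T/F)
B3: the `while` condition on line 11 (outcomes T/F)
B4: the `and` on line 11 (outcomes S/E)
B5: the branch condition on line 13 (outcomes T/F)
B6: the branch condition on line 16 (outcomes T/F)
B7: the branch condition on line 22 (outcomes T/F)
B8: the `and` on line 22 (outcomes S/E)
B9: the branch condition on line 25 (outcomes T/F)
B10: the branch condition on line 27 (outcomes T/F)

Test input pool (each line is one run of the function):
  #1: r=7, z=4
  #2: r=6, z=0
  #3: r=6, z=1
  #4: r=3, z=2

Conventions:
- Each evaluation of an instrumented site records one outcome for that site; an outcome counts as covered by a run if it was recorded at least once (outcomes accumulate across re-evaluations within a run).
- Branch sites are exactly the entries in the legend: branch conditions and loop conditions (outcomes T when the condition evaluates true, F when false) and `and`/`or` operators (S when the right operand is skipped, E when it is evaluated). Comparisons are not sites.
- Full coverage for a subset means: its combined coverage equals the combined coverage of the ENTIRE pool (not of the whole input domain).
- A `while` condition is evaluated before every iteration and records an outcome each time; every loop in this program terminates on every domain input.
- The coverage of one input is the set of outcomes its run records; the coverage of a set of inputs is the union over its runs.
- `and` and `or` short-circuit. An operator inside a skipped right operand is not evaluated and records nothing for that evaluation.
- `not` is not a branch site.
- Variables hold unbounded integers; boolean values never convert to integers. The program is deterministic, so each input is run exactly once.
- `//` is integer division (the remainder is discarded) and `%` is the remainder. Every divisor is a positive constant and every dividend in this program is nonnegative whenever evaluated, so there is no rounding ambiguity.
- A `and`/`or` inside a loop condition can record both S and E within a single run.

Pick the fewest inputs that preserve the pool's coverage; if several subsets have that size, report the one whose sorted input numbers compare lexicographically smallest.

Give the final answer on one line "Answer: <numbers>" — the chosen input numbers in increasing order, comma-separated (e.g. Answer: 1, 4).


run #1 (r=7, z=4) records B1=F, B2=T, B2=F, B3=F, B4=S, B6=T, B7=F, B8=S, B10=F
run #2 (r=6, z=0) records B1=F, B2=T, B2=F, B3=F, B4=S, B6=F, B7=F, B8=E, B10=T
run #3 (r=6, z=1) records B1=F, B2=T, B2=F, B3=F, B4=S, B6=F, B7=F, B8=E, B10=T
run #4 (r=3, z=2) records B1=T, B2=T, B2=F, B3=F, B4=S, B6=T, B7=F, B8=S, B10=F
pool-wide coverage (13 outcomes): B1=T, B1=F, B2=T, B2=F, B3=F, B4=S, B6=T, B6=F, B7=F, B8=S, B8=E, B10=T, B10=F
checked all size-1 subsets: none covers 13 outcomes (max 9/13)
inputs {2, 4} (size 2) cover everything; no size-2 subset with a lexicographically smaller index list covers all 13
Answer: 2, 4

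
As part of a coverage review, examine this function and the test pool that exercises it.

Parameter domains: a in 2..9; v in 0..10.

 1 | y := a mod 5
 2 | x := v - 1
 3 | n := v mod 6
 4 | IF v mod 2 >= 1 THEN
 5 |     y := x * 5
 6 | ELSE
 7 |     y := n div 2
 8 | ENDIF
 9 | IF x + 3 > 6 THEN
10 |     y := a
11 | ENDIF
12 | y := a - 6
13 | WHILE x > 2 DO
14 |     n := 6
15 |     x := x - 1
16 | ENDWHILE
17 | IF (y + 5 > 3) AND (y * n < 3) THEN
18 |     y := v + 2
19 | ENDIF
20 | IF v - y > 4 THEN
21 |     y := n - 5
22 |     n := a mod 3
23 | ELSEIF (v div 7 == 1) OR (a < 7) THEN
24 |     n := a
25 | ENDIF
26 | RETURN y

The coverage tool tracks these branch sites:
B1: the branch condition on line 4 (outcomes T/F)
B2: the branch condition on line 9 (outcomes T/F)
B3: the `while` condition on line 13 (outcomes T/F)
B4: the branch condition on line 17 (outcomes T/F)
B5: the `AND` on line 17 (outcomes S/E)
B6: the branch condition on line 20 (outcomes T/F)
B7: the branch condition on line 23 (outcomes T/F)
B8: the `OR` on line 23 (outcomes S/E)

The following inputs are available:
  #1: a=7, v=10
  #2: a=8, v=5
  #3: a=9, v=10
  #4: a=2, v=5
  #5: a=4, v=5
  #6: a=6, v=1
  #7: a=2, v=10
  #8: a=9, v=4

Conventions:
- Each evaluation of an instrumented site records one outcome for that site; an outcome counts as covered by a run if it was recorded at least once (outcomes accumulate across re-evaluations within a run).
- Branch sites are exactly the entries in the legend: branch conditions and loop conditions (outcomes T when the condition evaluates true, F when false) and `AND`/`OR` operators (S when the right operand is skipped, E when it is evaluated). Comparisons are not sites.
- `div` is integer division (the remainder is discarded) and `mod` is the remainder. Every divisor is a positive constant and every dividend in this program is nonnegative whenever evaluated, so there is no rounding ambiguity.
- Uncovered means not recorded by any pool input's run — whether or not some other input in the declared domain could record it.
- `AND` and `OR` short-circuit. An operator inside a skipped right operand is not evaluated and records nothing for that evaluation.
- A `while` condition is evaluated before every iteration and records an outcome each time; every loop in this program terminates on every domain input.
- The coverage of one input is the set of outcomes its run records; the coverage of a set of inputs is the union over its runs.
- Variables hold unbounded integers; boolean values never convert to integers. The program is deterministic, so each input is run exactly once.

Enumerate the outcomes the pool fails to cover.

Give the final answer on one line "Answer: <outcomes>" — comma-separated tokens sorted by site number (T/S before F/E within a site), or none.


input #1, a=7, v=10: outcomes B1=F, B2=T, B3=T, B3=F, B4=F, B5=E, B6=T
input #2, a=8, v=5: outcomes B1=T, B2=T, B3=T, B3=F, B4=F, B5=E, B6=F, B7=F, B8=E
input #3, a=9, v=10: outcomes B1=F, B2=T, B3=T, B3=F, B4=F, B5=E, B6=T
input #4, a=2, v=5: outcomes B1=T, B2=T, B3=T, B3=F, B4=F, B5=S, B6=T
input #5, a=4, v=5: outcomes B1=T, B2=T, B3=T, B3=F, B4=F, B5=S, B6=T
input #6, a=6, v=1: outcomes B1=T, B2=F, B3=F, B4=T, B5=E, B6=F, B7=T, B8=E
input #7, a=2, v=10: outcomes B1=F, B2=T, B3=T, B3=F, B4=F, B5=S, B6=T
input #8, a=9, v=4: outcomes B1=F, B2=F, B3=T, B3=F, B4=F, B5=E, B6=F, B7=F, B8=E
union over the pool: B1=T, B1=F, B2=T, B2=F, B3=T, B3=F, B4=T, B4=F, B5=S, B5=E, B6=T, B6=F, B7=T, B7=F, B8=E
uncovered (1 of 16): B8=S
Answer: B8=S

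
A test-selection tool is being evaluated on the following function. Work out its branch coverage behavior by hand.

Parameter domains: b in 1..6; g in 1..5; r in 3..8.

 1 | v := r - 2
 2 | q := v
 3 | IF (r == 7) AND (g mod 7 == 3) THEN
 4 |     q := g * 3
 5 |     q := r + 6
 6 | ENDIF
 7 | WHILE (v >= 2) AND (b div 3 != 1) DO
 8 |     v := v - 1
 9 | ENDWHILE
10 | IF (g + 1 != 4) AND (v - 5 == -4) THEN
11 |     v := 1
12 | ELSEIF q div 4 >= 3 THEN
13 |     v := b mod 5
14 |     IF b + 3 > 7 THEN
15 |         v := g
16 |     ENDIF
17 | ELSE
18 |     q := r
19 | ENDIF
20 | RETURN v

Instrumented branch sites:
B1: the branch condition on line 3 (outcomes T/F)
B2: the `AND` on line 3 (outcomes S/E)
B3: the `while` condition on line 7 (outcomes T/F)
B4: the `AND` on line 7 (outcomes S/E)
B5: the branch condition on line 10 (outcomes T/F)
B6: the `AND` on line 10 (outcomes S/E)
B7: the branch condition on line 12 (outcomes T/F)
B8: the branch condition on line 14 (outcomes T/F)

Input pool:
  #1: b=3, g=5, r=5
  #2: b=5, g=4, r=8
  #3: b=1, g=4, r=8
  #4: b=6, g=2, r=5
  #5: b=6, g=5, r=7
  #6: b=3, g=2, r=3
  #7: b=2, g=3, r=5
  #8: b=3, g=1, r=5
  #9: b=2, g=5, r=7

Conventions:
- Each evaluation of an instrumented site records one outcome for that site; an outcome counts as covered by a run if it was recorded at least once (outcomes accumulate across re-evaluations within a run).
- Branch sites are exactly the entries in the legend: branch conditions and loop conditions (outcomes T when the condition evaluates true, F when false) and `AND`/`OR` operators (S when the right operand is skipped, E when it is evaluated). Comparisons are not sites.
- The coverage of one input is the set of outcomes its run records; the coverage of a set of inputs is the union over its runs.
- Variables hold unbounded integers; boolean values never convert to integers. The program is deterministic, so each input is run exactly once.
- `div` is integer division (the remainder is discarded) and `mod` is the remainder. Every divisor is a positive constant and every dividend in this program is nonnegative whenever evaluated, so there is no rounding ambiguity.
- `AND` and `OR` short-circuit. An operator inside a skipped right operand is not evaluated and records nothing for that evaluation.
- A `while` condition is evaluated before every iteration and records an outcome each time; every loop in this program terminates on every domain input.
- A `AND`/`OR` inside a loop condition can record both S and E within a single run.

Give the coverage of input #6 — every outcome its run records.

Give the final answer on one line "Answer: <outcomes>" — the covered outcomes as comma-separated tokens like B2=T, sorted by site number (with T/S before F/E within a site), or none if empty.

Running input #6 (b=3, g=2, r=3), event by event:
  B2->S, B1->F, B4->S, B3->F, B6->E, B5->T
deduplicating events, the covered set is: B1=F, B2=S, B3=F, B4=S, B5=T, B6=E

Answer: B1=F, B2=S, B3=F, B4=S, B5=T, B6=E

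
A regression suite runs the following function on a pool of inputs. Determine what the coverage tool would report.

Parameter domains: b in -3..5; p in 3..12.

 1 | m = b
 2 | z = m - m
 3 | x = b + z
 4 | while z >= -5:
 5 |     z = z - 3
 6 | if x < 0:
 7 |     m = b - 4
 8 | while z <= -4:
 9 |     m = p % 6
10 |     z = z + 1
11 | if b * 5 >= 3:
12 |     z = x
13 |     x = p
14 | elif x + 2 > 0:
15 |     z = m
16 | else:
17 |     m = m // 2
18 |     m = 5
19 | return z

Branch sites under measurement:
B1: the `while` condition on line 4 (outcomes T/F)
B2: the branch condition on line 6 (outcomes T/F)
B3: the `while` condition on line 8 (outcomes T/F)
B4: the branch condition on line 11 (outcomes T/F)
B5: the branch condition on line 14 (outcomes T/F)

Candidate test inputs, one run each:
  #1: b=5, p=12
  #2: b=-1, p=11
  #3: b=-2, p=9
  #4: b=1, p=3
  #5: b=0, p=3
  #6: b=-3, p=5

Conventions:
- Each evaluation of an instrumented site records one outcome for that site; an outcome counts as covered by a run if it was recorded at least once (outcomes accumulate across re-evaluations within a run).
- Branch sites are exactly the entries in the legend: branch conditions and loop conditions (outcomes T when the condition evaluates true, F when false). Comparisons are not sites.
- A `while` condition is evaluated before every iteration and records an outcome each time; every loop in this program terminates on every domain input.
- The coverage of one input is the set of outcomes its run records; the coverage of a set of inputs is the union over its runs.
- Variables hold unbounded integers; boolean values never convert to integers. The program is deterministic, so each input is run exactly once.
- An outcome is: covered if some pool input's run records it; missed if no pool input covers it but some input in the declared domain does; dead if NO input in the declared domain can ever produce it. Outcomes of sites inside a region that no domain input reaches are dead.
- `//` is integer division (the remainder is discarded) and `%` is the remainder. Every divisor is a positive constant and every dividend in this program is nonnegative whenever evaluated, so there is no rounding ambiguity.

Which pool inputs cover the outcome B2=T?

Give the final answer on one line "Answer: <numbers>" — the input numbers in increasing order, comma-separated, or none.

input #1 (b=5, p=12): never hits B2=T
input #2 (b=-1, p=11): hits B2=T
input #3 (b=-2, p=9): hits B2=T
input #4 (b=1, p=3): never hits B2=T
input #5 (b=0, p=3): never hits B2=T
input #6 (b=-3, p=5): hits B2=T

Answer: 2, 3, 6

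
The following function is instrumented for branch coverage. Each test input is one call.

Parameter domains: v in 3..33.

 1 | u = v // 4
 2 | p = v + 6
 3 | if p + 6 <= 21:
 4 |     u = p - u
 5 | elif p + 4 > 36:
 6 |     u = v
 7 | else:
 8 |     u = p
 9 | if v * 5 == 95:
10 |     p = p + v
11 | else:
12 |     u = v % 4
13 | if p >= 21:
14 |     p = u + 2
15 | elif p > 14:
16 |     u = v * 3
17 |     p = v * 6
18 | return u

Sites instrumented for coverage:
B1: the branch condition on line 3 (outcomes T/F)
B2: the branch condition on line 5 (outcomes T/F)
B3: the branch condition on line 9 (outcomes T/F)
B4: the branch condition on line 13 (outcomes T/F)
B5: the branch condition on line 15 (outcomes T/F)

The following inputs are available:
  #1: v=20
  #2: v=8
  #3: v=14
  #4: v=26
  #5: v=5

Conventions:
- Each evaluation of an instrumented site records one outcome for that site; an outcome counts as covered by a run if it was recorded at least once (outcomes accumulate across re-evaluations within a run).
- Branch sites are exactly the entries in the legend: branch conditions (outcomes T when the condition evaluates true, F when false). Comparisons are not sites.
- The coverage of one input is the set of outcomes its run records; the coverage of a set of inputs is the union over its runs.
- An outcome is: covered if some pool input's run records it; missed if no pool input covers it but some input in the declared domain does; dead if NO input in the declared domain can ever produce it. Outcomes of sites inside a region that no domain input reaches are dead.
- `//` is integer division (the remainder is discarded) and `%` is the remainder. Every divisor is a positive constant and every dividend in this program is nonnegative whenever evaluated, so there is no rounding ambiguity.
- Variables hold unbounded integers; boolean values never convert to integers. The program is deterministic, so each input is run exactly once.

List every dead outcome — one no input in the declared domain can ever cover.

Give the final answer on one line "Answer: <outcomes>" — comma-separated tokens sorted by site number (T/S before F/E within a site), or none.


checking every outcome against all 31 domain inputs:
  reachable outcomes have witnesses, e.g. B1=T (e.g. v=3), B1=F (e.g. v=10), B2=T (e.g. v=27), B2=F (e.g. v=10)
Answer: none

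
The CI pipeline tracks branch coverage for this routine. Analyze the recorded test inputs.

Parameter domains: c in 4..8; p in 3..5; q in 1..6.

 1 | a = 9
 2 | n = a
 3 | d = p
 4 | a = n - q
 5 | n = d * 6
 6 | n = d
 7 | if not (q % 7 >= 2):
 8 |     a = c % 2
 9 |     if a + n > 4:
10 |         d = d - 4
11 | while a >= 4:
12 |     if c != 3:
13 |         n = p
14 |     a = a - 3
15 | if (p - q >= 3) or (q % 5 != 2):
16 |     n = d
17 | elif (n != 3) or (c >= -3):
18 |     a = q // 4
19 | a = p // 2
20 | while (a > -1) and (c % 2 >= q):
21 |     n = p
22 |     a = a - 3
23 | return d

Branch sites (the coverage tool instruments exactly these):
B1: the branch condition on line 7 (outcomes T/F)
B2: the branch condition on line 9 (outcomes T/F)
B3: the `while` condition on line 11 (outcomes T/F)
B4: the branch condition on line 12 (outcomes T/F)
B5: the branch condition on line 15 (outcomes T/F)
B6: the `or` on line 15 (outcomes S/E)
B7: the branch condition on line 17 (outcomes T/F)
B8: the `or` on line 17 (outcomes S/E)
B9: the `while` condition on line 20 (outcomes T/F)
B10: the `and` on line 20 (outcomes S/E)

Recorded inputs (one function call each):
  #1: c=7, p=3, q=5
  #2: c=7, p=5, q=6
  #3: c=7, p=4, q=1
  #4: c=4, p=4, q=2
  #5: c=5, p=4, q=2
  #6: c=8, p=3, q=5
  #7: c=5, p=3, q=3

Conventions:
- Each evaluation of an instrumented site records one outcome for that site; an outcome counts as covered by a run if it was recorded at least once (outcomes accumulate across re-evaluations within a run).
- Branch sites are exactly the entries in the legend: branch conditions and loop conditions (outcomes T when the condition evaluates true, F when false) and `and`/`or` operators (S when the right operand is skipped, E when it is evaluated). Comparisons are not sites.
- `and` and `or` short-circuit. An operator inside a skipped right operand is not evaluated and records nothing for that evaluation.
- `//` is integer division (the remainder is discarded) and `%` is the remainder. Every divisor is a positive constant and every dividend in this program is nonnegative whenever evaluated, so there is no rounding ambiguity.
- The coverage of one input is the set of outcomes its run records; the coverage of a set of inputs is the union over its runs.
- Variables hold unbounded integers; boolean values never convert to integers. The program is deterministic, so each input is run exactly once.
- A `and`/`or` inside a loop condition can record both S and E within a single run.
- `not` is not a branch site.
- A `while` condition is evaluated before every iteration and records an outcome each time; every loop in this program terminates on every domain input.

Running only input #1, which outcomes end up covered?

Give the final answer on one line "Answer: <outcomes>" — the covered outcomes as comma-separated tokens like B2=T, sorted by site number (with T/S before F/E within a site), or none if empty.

Event log for input #1 (c=7, p=3, q=5):
  B1->F, B3->T, B4->T, B3->F, B6->E, B5->T, B10->E, B9->F
deduplicating events, the covered set is: B1=F, B3=T, B3=F, B4=T, B5=T, B6=E, B9=F, B10=E

Answer: B1=F, B3=T, B3=F, B4=T, B5=T, B6=E, B9=F, B10=E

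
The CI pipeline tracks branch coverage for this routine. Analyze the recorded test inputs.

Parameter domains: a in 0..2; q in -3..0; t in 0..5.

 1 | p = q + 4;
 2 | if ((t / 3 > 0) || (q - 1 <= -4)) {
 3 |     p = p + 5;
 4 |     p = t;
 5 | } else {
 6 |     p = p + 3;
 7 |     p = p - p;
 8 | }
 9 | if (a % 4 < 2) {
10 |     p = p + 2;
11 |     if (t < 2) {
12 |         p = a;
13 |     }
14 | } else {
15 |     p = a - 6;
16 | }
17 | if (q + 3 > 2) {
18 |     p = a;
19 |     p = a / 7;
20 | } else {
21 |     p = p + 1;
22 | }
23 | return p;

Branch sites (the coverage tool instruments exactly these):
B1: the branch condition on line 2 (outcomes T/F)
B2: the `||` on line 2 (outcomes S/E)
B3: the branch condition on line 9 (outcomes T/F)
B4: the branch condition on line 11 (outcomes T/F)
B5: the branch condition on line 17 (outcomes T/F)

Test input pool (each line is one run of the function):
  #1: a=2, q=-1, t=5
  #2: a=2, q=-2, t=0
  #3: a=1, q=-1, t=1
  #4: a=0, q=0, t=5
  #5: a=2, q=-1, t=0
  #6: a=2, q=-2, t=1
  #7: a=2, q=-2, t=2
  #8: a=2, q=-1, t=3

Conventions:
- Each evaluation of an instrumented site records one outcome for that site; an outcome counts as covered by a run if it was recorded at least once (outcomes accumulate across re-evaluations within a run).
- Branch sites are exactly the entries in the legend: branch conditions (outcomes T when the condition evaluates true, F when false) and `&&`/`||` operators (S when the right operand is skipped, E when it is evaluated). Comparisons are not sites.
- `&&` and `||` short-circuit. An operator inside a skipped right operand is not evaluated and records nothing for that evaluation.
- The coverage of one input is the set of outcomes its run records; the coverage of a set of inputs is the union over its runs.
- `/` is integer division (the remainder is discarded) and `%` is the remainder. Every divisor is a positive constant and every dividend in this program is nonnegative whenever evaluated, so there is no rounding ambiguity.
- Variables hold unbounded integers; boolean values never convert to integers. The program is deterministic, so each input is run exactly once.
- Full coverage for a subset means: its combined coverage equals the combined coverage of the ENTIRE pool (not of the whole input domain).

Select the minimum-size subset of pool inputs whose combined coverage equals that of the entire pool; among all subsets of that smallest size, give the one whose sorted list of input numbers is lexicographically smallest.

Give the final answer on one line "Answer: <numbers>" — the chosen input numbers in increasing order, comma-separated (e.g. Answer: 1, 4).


#1 (a=2, q=-1, t=5) -> B2->S, B1->T, B3->F, B5->F; covered: B1=T, B2=S, B3=F, B5=F
#2 (a=2, q=-2, t=0) -> B2->E, B1->F, B3->F, B5->F; covered: B1=F, B2=E, B3=F, B5=F
#3 (a=1, q=-1, t=1) -> B2->E, B1->F, B3->T, B4->T, B5->F; covered: B1=F, B2=E, B3=T, B4=T, B5=F
#4 (a=0, q=0, t=5) -> B2->S, B1->T, B3->T, B4->F, B5->T; covered: B1=T, B2=S, B3=T, B4=F, B5=T
#5 (a=2, q=-1, t=0) -> B2->E, B1->F, B3->F, B5->F; covered: B1=F, B2=E, B3=F, B5=F
#6 (a=2, q=-2, t=1) -> B2->E, B1->F, B3->F, B5->F; covered: B1=F, B2=E, B3=F, B5=F
#7 (a=2, q=-2, t=2) -> B2->E, B1->F, B3->F, B5->F; covered: B1=F, B2=E, B3=F, B5=F
#8 (a=2, q=-1, t=3) -> B2->S, B1->T, B3->F, B5->F; covered: B1=T, B2=S, B3=F, B5=F
union over all inputs: B1=T, B1=F, B2=S, B2=E, B3=T, B3=F, B4=T, B4=F, B5=T, B5=F (10 outcomes)
checked all size-1 subsets: none covers 10 outcomes (max 5/10)
checked all size-2 subsets: none covers 10 outcomes (max 9/10)
size 3: inputs {1, 3, 4} cover all 10 outcomes, and no lexicographically smaller subset of this size does
Answer: 1, 3, 4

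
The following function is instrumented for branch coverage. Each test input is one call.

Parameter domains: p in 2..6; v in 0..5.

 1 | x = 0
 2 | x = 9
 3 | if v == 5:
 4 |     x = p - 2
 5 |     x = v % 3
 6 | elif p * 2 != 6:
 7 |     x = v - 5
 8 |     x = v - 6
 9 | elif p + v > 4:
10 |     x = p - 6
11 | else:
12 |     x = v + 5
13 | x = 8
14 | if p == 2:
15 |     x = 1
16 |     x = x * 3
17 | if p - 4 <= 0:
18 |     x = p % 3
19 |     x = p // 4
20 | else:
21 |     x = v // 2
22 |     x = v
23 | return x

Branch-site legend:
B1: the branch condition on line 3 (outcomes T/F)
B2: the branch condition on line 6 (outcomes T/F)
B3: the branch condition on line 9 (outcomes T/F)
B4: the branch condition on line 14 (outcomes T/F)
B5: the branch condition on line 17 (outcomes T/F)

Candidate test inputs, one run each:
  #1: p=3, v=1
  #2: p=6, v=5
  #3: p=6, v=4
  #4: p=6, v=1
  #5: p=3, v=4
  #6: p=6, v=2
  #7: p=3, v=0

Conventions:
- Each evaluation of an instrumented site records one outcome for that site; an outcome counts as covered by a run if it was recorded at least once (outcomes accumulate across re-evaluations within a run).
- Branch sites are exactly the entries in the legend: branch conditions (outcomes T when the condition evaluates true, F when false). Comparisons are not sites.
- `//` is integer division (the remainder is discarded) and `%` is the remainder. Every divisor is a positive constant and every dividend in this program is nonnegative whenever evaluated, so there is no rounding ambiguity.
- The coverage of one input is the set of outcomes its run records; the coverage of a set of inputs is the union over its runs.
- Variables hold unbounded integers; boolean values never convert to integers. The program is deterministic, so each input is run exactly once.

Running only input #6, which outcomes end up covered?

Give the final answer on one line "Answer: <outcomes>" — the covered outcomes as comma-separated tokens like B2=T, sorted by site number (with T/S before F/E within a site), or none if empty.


Running input #6 (p=6, v=2), event by event:
  B1->F, B2->T, B4->F, B5->F
distinct outcomes covered: B1=F, B2=T, B4=F, B5=F
Answer: B1=F, B2=T, B4=F, B5=F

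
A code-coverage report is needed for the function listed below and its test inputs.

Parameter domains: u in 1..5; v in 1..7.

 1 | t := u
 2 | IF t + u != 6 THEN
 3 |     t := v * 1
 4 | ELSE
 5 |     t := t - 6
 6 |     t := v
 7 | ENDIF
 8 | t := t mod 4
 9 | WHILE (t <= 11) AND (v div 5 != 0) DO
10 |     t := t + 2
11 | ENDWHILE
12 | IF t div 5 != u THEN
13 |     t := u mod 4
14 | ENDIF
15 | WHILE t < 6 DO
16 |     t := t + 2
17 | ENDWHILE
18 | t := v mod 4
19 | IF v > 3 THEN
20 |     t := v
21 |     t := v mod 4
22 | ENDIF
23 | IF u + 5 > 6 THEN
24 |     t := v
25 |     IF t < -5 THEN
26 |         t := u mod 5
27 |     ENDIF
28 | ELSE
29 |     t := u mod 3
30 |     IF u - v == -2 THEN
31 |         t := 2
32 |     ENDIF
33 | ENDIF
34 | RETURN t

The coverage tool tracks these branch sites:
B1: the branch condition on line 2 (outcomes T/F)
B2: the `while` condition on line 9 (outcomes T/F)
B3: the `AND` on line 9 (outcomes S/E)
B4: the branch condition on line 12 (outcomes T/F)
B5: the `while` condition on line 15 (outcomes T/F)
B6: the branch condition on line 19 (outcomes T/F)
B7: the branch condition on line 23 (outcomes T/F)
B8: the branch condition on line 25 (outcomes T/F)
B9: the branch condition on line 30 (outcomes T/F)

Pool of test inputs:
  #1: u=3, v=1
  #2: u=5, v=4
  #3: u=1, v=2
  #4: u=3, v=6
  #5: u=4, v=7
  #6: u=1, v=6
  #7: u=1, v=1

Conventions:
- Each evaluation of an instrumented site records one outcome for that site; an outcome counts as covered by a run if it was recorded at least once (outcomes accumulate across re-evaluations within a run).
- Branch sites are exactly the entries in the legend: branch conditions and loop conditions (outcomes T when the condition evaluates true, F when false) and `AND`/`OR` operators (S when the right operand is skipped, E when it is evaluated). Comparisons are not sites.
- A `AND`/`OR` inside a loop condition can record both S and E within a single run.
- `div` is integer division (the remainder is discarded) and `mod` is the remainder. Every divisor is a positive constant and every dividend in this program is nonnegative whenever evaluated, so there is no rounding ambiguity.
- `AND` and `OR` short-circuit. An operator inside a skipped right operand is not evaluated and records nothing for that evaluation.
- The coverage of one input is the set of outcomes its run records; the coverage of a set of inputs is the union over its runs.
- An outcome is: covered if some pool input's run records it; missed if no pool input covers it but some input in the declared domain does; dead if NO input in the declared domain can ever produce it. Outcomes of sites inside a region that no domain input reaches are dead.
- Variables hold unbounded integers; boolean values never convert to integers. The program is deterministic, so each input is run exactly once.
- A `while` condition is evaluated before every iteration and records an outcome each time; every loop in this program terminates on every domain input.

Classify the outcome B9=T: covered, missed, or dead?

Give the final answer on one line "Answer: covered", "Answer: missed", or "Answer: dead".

no pool input records B9=T
but domain input (u=1, v=3) does record it -> reachable, so missed

Answer: missed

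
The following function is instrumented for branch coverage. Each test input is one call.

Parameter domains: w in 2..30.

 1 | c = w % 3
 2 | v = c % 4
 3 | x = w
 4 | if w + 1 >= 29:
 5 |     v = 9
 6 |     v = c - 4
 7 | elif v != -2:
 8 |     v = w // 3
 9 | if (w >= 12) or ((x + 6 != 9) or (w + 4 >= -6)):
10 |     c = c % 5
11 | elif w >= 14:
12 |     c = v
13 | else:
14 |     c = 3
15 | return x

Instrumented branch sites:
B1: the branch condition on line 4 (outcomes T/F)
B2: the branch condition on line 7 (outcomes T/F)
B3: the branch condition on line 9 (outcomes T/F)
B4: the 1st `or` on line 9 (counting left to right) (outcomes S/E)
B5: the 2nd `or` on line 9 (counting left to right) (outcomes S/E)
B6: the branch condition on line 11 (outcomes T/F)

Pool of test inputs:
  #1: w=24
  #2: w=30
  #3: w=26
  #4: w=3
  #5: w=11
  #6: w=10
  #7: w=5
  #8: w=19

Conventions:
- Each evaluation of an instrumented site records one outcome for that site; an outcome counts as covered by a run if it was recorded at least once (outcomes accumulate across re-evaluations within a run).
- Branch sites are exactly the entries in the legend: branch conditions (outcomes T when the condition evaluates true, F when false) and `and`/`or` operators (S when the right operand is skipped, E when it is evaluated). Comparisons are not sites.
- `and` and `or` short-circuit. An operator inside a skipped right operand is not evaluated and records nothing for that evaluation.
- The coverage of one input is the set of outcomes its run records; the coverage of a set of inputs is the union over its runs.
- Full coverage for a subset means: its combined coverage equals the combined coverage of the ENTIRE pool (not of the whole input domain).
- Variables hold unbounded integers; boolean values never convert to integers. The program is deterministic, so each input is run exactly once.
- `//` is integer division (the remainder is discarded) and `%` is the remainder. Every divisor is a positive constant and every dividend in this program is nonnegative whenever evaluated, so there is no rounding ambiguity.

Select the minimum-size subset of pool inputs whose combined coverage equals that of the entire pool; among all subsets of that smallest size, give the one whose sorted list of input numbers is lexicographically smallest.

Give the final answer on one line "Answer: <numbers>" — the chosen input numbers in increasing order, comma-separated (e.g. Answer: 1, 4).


test 1 (w=24) hits B1=F, B2=T, B3=T, B4=S
test 2 (w=30) hits B1=T, B3=T, B4=S
test 3 (w=26) hits B1=F, B2=T, B3=T, B4=S
test 4 (w=3) hits B1=F, B2=T, B3=T, B4=E, B5=E
test 5 (w=11) hits B1=F, B2=T, B3=T, B4=E, B5=S
test 6 (w=10) hits B1=F, B2=T, B3=T, B4=E, B5=S
test 7 (w=5) hits B1=F, B2=T, B3=T, B4=E, B5=S
test 8 (w=19) hits B1=F, B2=T, B3=T, B4=S
together the pool reaches 8 outcomes: B1=T, B1=F, B2=T, B3=T, B4=S, B4=E, B5=S, B5=E
checked all size-1 subsets: none covers 8 outcomes (max 5/8)
checked all size-2 subsets: none covers 8 outcomes (max 7/8)
the canonical winner is {2, 4, 5}: size 3, full 8-outcome coverage, earliest index list among size-3 covers
Answer: 2, 4, 5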